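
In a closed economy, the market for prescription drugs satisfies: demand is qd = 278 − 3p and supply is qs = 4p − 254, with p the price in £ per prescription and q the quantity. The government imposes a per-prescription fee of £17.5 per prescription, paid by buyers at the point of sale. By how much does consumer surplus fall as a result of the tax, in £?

Without the tax, 278 − 3p = 4p − 254 gives 7p = 532, so p* = £76 and q* = 50.
With the tax collected from buyers, demand (in seller-price terms) shifts: qd = 278 − 3(p + 17.5).
New equilibrium: buyers pay £86, suppliers receive £68.5, q = 20. (Wedge: pb − ps = 17.5.)
ΔCS is the trapezoid between Q = 20 and Q = 50 of height £10: ½ · (50 + 20) · 10 = £350.

Consumer surplus falls by £350.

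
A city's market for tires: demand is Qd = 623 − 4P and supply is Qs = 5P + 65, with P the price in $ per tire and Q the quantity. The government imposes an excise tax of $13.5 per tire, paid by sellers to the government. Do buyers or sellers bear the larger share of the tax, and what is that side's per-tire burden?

Buyers bear the larger share: $7.5 per tire.

Before the tax: set 623 − 4P = 5P + 65 → P* = $62, Q* = 375.
With the tax collected from sellers, supply shifts: Qs = 5(P − 13.5) + 65.
Solving gives Q = 345 with buyers paying $69.5 and sellers receiving $56 (the $13.5 wedge).
Per-tire burden: buyers $7.5, sellers $6.
Buyers take the larger share because demand is less price-elastic here (demand slope 4 vs supply slope 5).
The less price-elastic side of the market bears the larger share of a per-unit tax.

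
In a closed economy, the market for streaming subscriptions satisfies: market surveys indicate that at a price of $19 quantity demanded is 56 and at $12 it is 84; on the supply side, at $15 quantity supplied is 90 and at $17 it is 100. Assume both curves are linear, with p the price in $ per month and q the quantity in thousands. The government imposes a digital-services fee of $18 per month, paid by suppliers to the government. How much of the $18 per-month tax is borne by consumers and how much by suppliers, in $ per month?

Demand slope: (84 − 56)/(12 − 19) = -4, so qd = 132 − 4p.
Supply slope: (100 − 90)/(17 − 15) = 5, so qs = 5p + 15.
Without the tax, 132 − 4p = 5p + 15 gives 9p = 117, so p* = $13 and q* = 80.
With the tax collected from suppliers, supply shifts: qs = 5(p − 18) + 15.
New equilibrium: consumers pay $23, suppliers receive $5, q = 40. (Wedge: pb − ps = 18.)
Burden on consumers: $10; on suppliers: $8. (They sum to $18.)
The less price-elastic side of the market bears the larger share of a per-unit tax.

Consumers bear $10 per month; suppliers bear $8 per month.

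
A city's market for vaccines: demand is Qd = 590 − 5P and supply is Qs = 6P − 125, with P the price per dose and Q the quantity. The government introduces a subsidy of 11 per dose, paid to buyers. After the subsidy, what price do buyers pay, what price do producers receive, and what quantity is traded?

Buyers pay 59; producers receive 70; quantity = 295.

Before the subsidy: set 590 − 5P = 6P − 125 → P* = 65, Q* = 265.
With a per-unit subsidy paid to buyers, each effectively pays P − 11, so demand becomes Qd = 590 − 5(P − 11).
Solving gives Q = 295 with buyers paying 59 and producers receiving 70 (the 11 wedge).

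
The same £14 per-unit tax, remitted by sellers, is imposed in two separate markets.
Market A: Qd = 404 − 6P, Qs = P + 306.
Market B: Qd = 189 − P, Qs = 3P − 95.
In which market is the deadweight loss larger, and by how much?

Market A, by £10.5.

Market A: pre-tax P* = £14, Q* = 320; post-tax Q = 308; deadweight loss = £84.
Market B: pre-tax P* = £71, Q* = 118; post-tax Q = 107.5; deadweight loss = £73.5.
Difference: £84 vs £73.5 → market A is larger by £10.5.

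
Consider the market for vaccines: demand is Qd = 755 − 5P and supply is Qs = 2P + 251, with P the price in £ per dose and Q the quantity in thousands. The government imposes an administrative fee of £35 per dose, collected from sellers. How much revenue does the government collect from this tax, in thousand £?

Before the tax: set 755 − 5P = 2P + 251 → P* = £72, Q* = 395.
With the tax collected from sellers, supply shifts: Qs = 2(P − 35) + 251.
Solving gives Q = 345 with buyers paying £82 and sellers receiving £47 (the £35 wedge).
Revenue = t · Q = 35 · 345 = £12075.

Tax revenue = £12075 thousand.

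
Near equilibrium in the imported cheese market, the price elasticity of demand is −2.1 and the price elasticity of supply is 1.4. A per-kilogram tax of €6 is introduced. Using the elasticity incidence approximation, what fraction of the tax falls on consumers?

Incidence ratio: consumers' share ≈ εs / (εs + |εd|) = 1.4 / (1.4 + 2.1) = 0.4.
Supply is the less elastic side, so consumers bear the smaller share.

Consumers' share ≈ 0.4.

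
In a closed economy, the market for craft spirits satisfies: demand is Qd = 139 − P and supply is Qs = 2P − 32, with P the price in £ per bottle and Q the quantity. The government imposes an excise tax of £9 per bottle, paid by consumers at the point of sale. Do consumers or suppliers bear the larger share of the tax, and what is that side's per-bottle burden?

Before the tax: set 139 − P = 2P − 32 → P* = £57, Q* = 82.
With the tax collected from consumers, demand (in seller-price terms) shifts: Qd = 139 − (P + 9).
New equilibrium: consumers pay £63, suppliers receive £54, Q = 76. (Wedge: Pb − Ps = 9.)
Per-bottle burden: consumers £6, suppliers £3.
Consumers take the larger share because demand is less price-elastic here (demand slope 1 vs supply slope 2).

Consumers bear the larger share: £6 per bottle.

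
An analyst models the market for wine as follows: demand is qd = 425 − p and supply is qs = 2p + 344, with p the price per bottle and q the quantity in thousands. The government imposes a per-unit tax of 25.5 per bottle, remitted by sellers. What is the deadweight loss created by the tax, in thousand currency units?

Before the tax: set 425 − p = 2p + 344 → p* = 27, q* = 398.
With the tax collected from sellers, supply shifts: qs = 2(p − 25.5) + 344.
Solving gives q = 381 with consumers paying 44 and sellers receiving 18.5 (the 25.5 wedge).
Quantity falls by |ΔQ| = |398 − 381| = 17.
DWL = ½ · t · |ΔQ| = ½ · 25.5 · 17 = 216.75.

Deadweight loss = 216.75 thousand.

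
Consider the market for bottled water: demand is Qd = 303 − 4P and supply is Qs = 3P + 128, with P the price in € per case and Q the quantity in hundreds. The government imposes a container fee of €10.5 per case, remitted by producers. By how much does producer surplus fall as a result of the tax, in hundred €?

Before the tax: set 303 − 4P = 3P + 128 → P* = €25, Q* = 203.
With the tax collected from producers, supply shifts: Qs = 3(P − 10.5) + 128.
Solving gives Q = 185 with buyers paying €29.5 and producers receiving €19 (the €10.5 wedge).
ΔPS is the trapezoid between Q = 185 and Q = 203 of height €6: ½ · (203 + 185) · 6 = €1164.

Producer surplus falls by €1164 hundred.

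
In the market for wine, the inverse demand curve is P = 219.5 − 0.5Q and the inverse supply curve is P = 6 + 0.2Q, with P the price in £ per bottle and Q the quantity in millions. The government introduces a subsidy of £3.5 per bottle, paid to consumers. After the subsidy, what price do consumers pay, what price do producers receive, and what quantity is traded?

Inverting to Q(P) form: Qd = 439 − 2P; Qs = 5P − 30.
Without the subsidy, 439 − 2P = 5P − 30 gives 7P = 469, so P* = £67 and Q* = 305.
With a per-unit subsidy paid to consumers, each effectively pays P − 3.5, so demand becomes Qd = 439 − 2(P − 3.5).
New equilibrium: consumers pay £64.5, producers receive £68, Q = 310. (Wedge: Pb − Ps = −3.5.)

Consumers pay £64.5; producers receive £68; quantity = 310.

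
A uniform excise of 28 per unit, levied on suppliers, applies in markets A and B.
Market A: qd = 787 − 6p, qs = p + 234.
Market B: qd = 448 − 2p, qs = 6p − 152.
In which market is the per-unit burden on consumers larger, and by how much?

Market B, by 17.

Market A: pre-tax p* = 79, q* = 313; post-tax q = 289; per-unit burden on consumers = 4.
Market B: pre-tax p* = 75, q* = 298; post-tax q = 256; per-unit burden on consumers = 21.
Difference: 4 vs 21 → market B is larger by 17.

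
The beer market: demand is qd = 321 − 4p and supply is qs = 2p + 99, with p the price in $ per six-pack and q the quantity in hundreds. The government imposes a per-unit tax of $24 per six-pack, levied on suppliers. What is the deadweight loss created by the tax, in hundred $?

Deadweight loss = $384 hundred.

Before the tax: set 321 − 4p = 2p + 99 → p* = $37, q* = 173.
With the tax collected from suppliers, supply shifts: qs = 2(p − 24) + 99.
Solving gives q = 141 with consumers paying $45 and suppliers receiving $21 (the $24 wedge).
Quantity falls by |ΔQ| = |173 − 141| = 32.
DWL = ½ · t · |ΔQ| = ½ · 24 · 32 = $384.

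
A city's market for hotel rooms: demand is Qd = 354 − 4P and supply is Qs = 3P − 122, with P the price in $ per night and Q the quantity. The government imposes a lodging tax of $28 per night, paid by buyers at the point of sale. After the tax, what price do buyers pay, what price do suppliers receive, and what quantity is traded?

Buyers pay $80; suppliers receive $52; quantity = 34.

Without the tax, 354 − 4P = 3P − 122 gives 7P = 476, so P* = $68 and Q* = 82.
With the tax collected from buyers, demand (in seller-price terms) shifts: Qd = 354 − 4(P + 28).
New equilibrium: buyers pay $80, suppliers receive $52, Q = 34. (Wedge: Pb − Ps = 28.)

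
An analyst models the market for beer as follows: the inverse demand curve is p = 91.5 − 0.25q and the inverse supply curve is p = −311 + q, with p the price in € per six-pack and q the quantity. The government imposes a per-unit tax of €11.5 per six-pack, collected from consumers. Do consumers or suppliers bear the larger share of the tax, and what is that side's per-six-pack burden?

Suppliers bear the larger share: €9.2 per six-pack.

Inverting to q(p) form: qd = 366 − 4p; qs = p + 311.
Before the tax: set 366 − 4p = p + 311 → p* = €11, q* = 322.
With the tax collected from consumers, demand (in seller-price terms) shifts: qd = 366 − 4(p + 11.5).
New equilibrium: consumers pay €13.3, suppliers receive €1.8, q = 312.8. (Wedge: pb − ps = 11.5.)
Per-six-pack burden: consumers €2.3, suppliers €9.2.
Suppliers take the larger share because supply is less price-elastic here (demand slope 4 vs supply slope 1).
The less price-elastic side of the market bears the larger share of a per-unit tax.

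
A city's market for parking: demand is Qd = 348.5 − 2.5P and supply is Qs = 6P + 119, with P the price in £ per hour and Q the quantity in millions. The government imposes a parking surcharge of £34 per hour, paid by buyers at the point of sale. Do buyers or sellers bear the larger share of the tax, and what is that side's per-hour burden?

Buyers bear the larger share: £24 per hour.

Without the tax, 348.5 − 2.5P = 6P + 119 gives 8.5P = 229.5, so P* = £27 and Q* = 281.
With the tax collected from buyers, demand (in seller-price terms) shifts: Qd = 348.5 − 2.5(P + 34).
New equilibrium: buyers pay £51, sellers receive £17, Q = 221. (Wedge: Pb − Ps = 34.)
Per-hour burden: buyers £24, sellers £10.
Buyers take the larger share because demand is less price-elastic here (demand slope 2.5 vs supply slope 6).
The less price-elastic side of the market bears the larger share of a per-unit tax.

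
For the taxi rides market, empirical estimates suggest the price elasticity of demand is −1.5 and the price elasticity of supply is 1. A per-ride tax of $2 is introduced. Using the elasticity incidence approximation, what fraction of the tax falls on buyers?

Buyers' share ≈ 0.4.

Incidence ratio: buyers' share ≈ εs / (εs + |εd|) = 1 / (1 + 1.5) = 0.4.
Supply is the less elastic side, so buyers bear the smaller share.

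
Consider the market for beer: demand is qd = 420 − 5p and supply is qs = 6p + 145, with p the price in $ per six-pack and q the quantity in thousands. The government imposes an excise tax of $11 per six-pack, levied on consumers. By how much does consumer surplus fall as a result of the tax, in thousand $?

Without the tax, 420 − 5p = 6p + 145 gives 11p = 275, so p* = $25 and q* = 295.
With the tax collected from consumers, demand (in seller-price terms) shifts: qd = 420 − 5(p + 11).
Solving gives q = 265 with consumers paying $31 and producers receiving $20 (the $11 wedge).
ΔCS is the trapezoid between Q = 265 and Q = 295 of height $6: ½ · (295 + 265) · 6 = $1680.

Consumer surplus falls by $1680 thousand.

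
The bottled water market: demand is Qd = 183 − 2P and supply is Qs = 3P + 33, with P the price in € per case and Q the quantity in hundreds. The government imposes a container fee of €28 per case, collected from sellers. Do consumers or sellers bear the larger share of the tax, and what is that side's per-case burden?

Consumers bear the larger share: €16.8 per case.

Without the tax, 183 − 2P = 3P + 33 gives 5P = 150, so P* = €30 and Q* = 123.
With the tax collected from sellers, supply shifts: Qs = 3(P − 28) + 33.
New equilibrium: consumers pay €46.8, sellers receive €18.8, Q = 89.4. (Wedge: Pb − Ps = 28.)
Per-case burden: consumers €16.8, sellers €11.2.
Consumers take the larger share because demand is less price-elastic here (demand slope 2 vs supply slope 3).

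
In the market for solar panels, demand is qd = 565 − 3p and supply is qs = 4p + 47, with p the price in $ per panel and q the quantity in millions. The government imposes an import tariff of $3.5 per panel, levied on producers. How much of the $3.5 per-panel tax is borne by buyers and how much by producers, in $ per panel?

Without the tax, 565 − 3p = 4p + 47 gives 7p = 518, so p* = $74 and q* = 343.
With the tax collected from producers, supply shifts: qs = 4(p − 3.5) + 47.
New equilibrium: buyers pay $76, producers receive $72.5, q = 337. (Wedge: pb − ps = 3.5.)
Burden on buyers: $2; on producers: $1.5. (They sum to $3.5.)
The less price-elastic side of the market bears the larger share of a per-unit tax.

Buyers bear $2 per panel; producers bear $1.5 per panel.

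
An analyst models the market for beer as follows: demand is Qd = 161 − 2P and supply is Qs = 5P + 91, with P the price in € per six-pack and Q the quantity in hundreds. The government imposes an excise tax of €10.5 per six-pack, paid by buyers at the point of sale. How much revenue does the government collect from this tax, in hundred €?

Without the tax, 161 − 2P = 5P + 91 gives 7P = 70, so P* = €10 and Q* = 141.
With the tax collected from buyers, demand (in seller-price terms) shifts: Qd = 161 − 2(P + 10.5).
New equilibrium: buyers pay €17.5, producers receive €7, Q = 126. (Wedge: Pb − Ps = 10.5.)
Revenue = t · Q = 10.5 · 126 = €1323.

Tax revenue = €1323 hundred.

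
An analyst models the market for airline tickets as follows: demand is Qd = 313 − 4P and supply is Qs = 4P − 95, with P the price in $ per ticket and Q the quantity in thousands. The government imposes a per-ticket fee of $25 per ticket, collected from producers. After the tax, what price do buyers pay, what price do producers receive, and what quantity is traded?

Before the tax: set 313 − 4P = 4P − 95 → P* = $51, Q* = 109.
With the tax collected from producers, supply shifts: Qs = 4(P − 25) − 95.
Solving gives Q = 59 with buyers paying $63.5 and producers receiving $38.5 (the $25 wedge).

Buyers pay $63.5; producers receive $38.5; quantity = 59.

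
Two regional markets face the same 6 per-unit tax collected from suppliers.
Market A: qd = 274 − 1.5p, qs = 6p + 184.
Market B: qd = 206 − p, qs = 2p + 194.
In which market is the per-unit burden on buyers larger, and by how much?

Market A: pre-tax p* = 12, q* = 256; post-tax q = 248.8; per-unit burden on buyers = 4.8.
Market B: pre-tax p* = 4, q* = 202; post-tax q = 198; per-unit burden on buyers = 4.
Difference: 4.8 vs 4 → market A is larger by 0.8.

Market A, by 0.8.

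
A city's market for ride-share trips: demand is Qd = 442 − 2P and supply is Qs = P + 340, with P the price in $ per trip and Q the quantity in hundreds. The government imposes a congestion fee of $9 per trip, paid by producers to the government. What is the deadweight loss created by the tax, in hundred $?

Without the tax, 442 − 2P = P + 340 gives 3P = 102, so P* = $34 and Q* = 374.
With the tax collected from producers, supply shifts: Qs = (P − 9) + 340.
Solving gives Q = 368 with consumers paying $37 and producers receiving $28 (the $9 wedge).
Quantity falls by |ΔQ| = |374 − 368| = 6.
DWL = ½ · t · |ΔQ| = ½ · 9 · 6 = $27.

Deadweight loss = $27 hundred.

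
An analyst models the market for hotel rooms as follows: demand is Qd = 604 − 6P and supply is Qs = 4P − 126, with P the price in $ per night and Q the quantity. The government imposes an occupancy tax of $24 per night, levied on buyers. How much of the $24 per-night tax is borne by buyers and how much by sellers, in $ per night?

Before the tax: set 604 − 6P = 4P − 126 → P* = $73, Q* = 166.
With the tax collected from buyers, demand (in seller-price terms) shifts: Qd = 604 − 6(P + 24).
Solving gives Q = 108.4 with buyers paying $82.6 and sellers receiving $58.6 (the $24 wedge).
Burden on buyers: $9.6; on sellers: $14.4. (They sum to $24.)

Buyers bear $9.6 per night; sellers bear $14.4 per night.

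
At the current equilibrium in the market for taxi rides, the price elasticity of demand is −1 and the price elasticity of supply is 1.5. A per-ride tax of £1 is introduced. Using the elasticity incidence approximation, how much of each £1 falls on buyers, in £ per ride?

Buyers bear ≈ £0.6 per ride.

Incidence ratio: buyers' share ≈ εs / (εs + |εd|) = 1.5 / (1.5 + 1) = 0.6.
So buyers bear ≈ 0.6 × £1 = £0.6; suppliers bear £0.4.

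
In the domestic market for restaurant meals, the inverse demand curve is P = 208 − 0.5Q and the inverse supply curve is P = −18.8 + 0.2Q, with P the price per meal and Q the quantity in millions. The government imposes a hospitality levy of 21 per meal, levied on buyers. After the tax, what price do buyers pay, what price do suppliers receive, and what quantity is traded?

Buyers pay 61; suppliers receive 40; quantity = 294.

Inverting to Q(P) form: Qd = 416 − 2P; Qs = 5P + 94.
Without the tax, 416 − 2P = 5P + 94 gives 7P = 322, so P* = 46 and Q* = 324.
With the tax collected from buyers, demand (in seller-price terms) shifts: Qd = 416 − 2(P + 21).
New equilibrium: buyers pay 61, suppliers receive 40, Q = 294. (Wedge: Pb − Ps = 21.)
The less price-elastic side of the market bears the larger share of a per-unit tax.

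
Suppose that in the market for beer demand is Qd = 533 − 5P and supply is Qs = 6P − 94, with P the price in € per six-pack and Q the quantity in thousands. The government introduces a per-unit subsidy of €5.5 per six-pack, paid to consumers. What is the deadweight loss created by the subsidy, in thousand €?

Deadweight loss = €41.25 thousand.

Without the subsidy, 533 − 5P = 6P − 94 gives 11P = 627, so P* = €57 and Q* = 248.
With a per-unit subsidy paid to consumers, each effectively pays P − 5.5, so demand becomes Qd = 533 − 5(P − 5.5).
Solving gives Q = 263 with consumers paying €54 and suppliers receiving €59.5 (the €5.5 wedge).
Quantity rises by |ΔQ| = |248 − 263| = 15.
DWL = ½ · t · |ΔQ| = ½ · 5.5 · 15 = €41.25.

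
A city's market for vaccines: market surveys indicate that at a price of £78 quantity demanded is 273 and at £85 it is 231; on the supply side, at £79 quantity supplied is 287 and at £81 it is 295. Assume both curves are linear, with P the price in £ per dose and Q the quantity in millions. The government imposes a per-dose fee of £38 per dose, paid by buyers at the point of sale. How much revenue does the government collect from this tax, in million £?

Demand slope: (231 − 273)/(85 − 78) = -6, so Qd = 741 − 6P.
Supply slope: (295 − 287)/(81 − 79) = 4, so Qs = 4P − 29.
Without the tax, 741 − 6P = 4P − 29 gives 10P = 770, so P* = £77 and Q* = 279.
With the tax collected from buyers, demand (in seller-price terms) shifts: Qd = 741 − 6(P + 38).
Solving gives Q = 187.8 with buyers paying £92.2 and suppliers receiving £54.2 (the £38 wedge).
Revenue = t · Q = 38 · 187.8 = £7136.4.

Tax revenue = £7136.4 million.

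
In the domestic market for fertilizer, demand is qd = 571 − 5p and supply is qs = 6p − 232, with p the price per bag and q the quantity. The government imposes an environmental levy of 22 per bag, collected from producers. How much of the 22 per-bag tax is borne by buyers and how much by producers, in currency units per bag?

Buyers bear 12 per bag; producers bear 10 per bag.

Before the tax: set 571 − 5p = 6p − 232 → p* = 73, q* = 206.
With the tax collected from producers, supply shifts: qs = 6(p − 22) − 232.
Solving gives q = 146 with buyers paying 85 and producers receiving 63 (the 22 wedge).
Burden on buyers: 12; on producers: 10. (They sum to 22.)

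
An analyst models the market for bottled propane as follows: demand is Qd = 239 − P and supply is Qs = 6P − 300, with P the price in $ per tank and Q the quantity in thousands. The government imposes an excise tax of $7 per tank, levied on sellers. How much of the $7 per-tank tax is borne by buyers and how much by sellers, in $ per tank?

Before the tax: set 239 − P = 6P − 300 → P* = $77, Q* = 162.
With the tax collected from sellers, supply shifts: Qs = 6(P − 7) − 300.
Solving gives Q = 156 with buyers paying $83 and sellers receiving $76 (the $7 wedge).
Burden on buyers: $6; on sellers: $1. (They sum to $7.)

Buyers bear $6 per tank; sellers bear $1 per tank.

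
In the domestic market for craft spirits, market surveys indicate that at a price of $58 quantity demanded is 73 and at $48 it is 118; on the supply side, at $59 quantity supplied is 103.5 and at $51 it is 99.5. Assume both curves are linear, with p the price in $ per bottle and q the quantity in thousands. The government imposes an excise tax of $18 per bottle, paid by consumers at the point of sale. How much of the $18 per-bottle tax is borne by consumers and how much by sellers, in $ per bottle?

Consumers bear $1.8 per bottle; sellers bear $16.2 per bottle.

Demand slope: (118 − 73)/(48 − 58) = -4.5, so qd = 334 − 4.5p.
Supply slope: (99.5 − 103.5)/(51 − 59) = 0.5, so qs = 0.5p + 74.
Before the tax: set 334 − 4.5p = 0.5p + 74 → p* = $52, q* = 100.
With the tax collected from consumers, demand (in seller-price terms) shifts: qd = 334 − 4.5(p + 18).
New equilibrium: consumers pay $53.8, sellers receive $35.8, q = 91.9. (Wedge: pb − ps = 18.)
Burden on consumers: $1.8; on sellers: $16.2. (They sum to $18.)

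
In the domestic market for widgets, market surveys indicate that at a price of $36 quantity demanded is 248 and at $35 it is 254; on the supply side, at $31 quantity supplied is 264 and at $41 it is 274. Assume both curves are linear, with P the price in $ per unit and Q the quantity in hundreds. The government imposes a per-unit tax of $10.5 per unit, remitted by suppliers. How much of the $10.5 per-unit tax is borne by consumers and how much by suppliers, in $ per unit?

Demand slope: (254 − 248)/(35 − 36) = -6, so Qd = 464 − 6P.
Supply slope: (274 − 264)/(41 − 31) = 1, so Qs = P + 233.
Without the tax, 464 − 6P = P + 233 gives 7P = 231, so P* = $33 and Q* = 266.
With the tax collected from suppliers, supply shifts: Qs = (P − 10.5) + 233.
Solving gives Q = 257 with consumers paying $34.5 and suppliers receiving $24 (the $10.5 wedge).
Burden on consumers: $1.5; on suppliers: $9. (They sum to $10.5.)
The less price-elastic side of the market bears the larger share of a per-unit tax.

Consumers bear $1.5 per unit; suppliers bear $9 per unit.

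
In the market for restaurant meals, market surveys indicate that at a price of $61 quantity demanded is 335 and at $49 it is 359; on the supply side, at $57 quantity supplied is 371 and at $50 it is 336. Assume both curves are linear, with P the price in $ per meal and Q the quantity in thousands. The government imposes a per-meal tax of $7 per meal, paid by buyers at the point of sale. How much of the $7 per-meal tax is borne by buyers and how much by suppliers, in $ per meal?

Buyers bear $5 per meal; suppliers bear $2 per meal.

Demand slope: (359 − 335)/(49 − 61) = -2, so Qd = 457 − 2P.
Supply slope: (336 − 371)/(50 − 57) = 5, so Qs = 5P + 86.
Before the tax: set 457 − 2P = 5P + 86 → P* = $53, Q* = 351.
With the tax collected from buyers, demand (in seller-price terms) shifts: Qd = 457 − 2(P + 7).
New equilibrium: buyers pay $58, suppliers receive $51, Q = 341. (Wedge: Pb − Ps = 7.)
Burden on buyers: $5; on suppliers: $2. (They sum to $7.)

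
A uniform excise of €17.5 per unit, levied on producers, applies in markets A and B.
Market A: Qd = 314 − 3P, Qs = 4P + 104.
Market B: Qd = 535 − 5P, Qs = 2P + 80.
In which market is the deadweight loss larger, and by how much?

Market A, by €43.75.

Market A: pre-tax P* = €30, Q* = 224; post-tax Q = 194; deadweight loss = €262.5.
Market B: pre-tax P* = €65, Q* = 210; post-tax Q = 185; deadweight loss = €218.75.
Difference: €262.5 vs €218.75 → market A is larger by €43.75.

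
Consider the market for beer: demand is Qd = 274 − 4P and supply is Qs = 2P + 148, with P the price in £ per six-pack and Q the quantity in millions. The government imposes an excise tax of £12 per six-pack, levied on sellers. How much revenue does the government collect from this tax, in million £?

Tax revenue = £2088 million.

Before the tax: set 274 − 4P = 2P + 148 → P* = £21, Q* = 190.
With the tax collected from sellers, supply shifts: Qs = 2(P − 12) + 148.
New equilibrium: buyers pay £25, sellers receive £13, Q = 174. (Wedge: Pb − Ps = 12.)
Revenue = t · Q = 12 · 174 = £2088.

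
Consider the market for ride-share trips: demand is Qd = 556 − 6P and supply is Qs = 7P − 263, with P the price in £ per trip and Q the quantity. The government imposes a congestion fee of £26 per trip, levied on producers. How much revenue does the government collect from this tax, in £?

Without the tax, 556 − 6P = 7P − 263 gives 13P = 819, so P* = £63 and Q* = 178.
With the tax collected from producers, supply shifts: Qs = 7(P − 26) − 263.
Solving gives Q = 94 with buyers paying £77 and producers receiving £51 (the £26 wedge).
Revenue = t · Q = 26 · 94 = £2444.

Tax revenue = £2444.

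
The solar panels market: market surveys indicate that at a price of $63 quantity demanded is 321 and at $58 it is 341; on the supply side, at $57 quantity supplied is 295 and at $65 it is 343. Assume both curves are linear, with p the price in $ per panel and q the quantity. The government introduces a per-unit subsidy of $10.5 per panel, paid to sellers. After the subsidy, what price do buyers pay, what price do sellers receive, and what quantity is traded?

Demand slope: (341 − 321)/(58 − 63) = -4, so qd = 573 − 4p.
Supply slope: (343 − 295)/(65 − 57) = 6, so qs = 6p − 47.
Before the subsidy: set 573 − 4p = 6p − 47 → p* = $62, q* = 325.
With a per-unit subsidy paid to sellers, each receives p + 10.5 per unit sold, so supply becomes qs = 6(p + 10.5) − 47.
New equilibrium: buyers pay $55.7, sellers receive $66.2, q = 350.2. (Wedge: pb − ps = −10.5.)

Buyers pay $55.7; sellers receive $66.2; quantity = 350.2.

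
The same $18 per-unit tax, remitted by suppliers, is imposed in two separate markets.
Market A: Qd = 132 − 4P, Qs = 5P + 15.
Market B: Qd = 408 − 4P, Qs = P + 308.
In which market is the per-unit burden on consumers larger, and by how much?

Market A: pre-tax P* = $13, Q* = 80; post-tax Q = 40; per-unit burden on consumers = $10.
Market B: pre-tax P* = $20, Q* = 328; post-tax Q = 313.6; per-unit burden on consumers = $3.6.
Difference: $10 vs $3.6 → market A is larger by $6.4.

Market A, by $6.4.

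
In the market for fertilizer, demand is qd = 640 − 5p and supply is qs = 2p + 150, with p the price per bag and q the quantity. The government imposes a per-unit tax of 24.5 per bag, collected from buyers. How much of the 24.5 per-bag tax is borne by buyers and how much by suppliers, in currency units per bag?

Buyers bear 7 per bag; suppliers bear 17.5 per bag.

Before the tax: set 640 − 5p = 2p + 150 → p* = 70, q* = 290.
With the tax collected from buyers, demand (in seller-price terms) shifts: qd = 640 − 5(p + 24.5).
Solving gives q = 255 with buyers paying 77 and suppliers receiving 52.5 (the 24.5 wedge).
Burden on buyers: 7; on suppliers: 17.5. (They sum to 24.5.)
The less price-elastic side of the market bears the larger share of a per-unit tax.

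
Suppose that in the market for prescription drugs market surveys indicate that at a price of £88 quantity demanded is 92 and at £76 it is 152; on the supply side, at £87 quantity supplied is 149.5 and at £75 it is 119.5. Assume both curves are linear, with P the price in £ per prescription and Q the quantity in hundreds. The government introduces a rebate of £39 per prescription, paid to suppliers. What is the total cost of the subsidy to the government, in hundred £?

Demand slope: (152 − 92)/(76 − 88) = -5, so Qd = 532 − 5P.
Supply slope: (119.5 − 149.5)/(75 − 87) = 2.5, so Qs = 2.5P − 68.
Before the subsidy: set 532 − 5P = 2.5P − 68 → P* = £80, Q* = 132.
With a per-unit subsidy paid to suppliers, each receives P + 39 per unit sold, so supply becomes Qs = 2.5(P + 39) − 68.
New equilibrium: consumers pay £67, suppliers receive £106, Q = 197. (Wedge: Pb − Ps = −39.)
Outlay = t · Q = 39 · 197 = £7683.

Government outlay = £7683 hundred.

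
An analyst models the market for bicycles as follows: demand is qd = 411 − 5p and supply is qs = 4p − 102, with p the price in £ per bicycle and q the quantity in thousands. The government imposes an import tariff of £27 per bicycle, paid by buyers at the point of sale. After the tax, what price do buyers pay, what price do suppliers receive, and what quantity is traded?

Before the tax: set 411 − 5p = 4p − 102 → p* = £57, q* = 126.
With the tax collected from buyers, demand (in seller-price terms) shifts: qd = 411 − 5(p + 27).
Solving gives q = 66 with buyers paying £69 and suppliers receiving £42 (the £27 wedge).
The less price-elastic side of the market bears the larger share of a per-unit tax.

Buyers pay £69; suppliers receive £42; quantity = 66.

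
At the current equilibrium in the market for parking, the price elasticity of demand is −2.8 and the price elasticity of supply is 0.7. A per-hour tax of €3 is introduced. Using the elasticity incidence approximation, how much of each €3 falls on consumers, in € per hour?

Incidence ratio: consumers' share ≈ εs / (εs + |εd|) = 0.7 / (0.7 + 2.8) = 0.2.
So consumers bear ≈ 0.2 × €3 = €0.6; suppliers bear €2.4.

Consumers bear ≈ €0.6 per hour.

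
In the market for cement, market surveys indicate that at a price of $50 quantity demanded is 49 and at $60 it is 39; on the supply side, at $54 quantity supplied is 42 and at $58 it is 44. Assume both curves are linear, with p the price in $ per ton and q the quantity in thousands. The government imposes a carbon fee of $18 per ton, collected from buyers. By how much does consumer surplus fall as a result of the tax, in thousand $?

Demand slope: (39 − 49)/(60 − 50) = -1, so qd = 99 − p.
Supply slope: (44 − 42)/(58 − 54) = 0.5, so qs = 0.5p + 15.
Without the tax, 99 − p = 0.5p + 15 gives 1.5p = 84, so p* = $56 and q* = 43.
With the tax collected from buyers, demand (in seller-price terms) shifts: qd = 99 − (p + 18).
Solving gives q = 37 with buyers paying $62 and producers receiving $44 (the $18 wedge).
ΔCS is the trapezoid between Q = 37 and Q = 43 of height $6: ½ · (43 + 37) · 6 = $240.

Consumer surplus falls by $240 thousand.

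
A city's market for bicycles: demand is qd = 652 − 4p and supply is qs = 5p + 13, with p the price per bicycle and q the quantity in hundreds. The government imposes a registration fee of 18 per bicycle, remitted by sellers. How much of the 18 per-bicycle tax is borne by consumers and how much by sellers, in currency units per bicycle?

Consumers bear 10 per bicycle; sellers bear 8 per bicycle.

Without the tax, 652 − 4p = 5p + 13 gives 9p = 639, so p* = 71 and q* = 368.
With the tax collected from sellers, supply shifts: qs = 5(p − 18) + 13.
Solving gives q = 328 with consumers paying 81 and sellers receiving 63 (the 18 wedge).
Burden on consumers: 10; on sellers: 8. (They sum to 18.)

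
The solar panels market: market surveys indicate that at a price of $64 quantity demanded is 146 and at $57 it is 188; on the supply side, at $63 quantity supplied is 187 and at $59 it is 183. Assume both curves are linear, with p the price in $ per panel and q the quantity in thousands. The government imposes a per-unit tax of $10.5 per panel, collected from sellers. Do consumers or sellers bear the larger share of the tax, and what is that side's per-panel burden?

Demand slope: (188 − 146)/(57 − 64) = -6, so qd = 530 − 6p.
Supply slope: (183 − 187)/(59 − 63) = 1, so qs = p + 124.
Before the tax: set 530 − 6p = p + 124 → p* = $58, q* = 182.
With the tax collected from sellers, supply shifts: qs = (p − 10.5) + 124.
New equilibrium: consumers pay $59.5, sellers receive $49, q = 173. (Wedge: pb − ps = 10.5.)
Per-panel burden: consumers $1.5, sellers $9.
Sellers take the larger share because supply is less price-elastic here (demand slope 6 vs supply slope 1).

Sellers bear the larger share: $9 per panel.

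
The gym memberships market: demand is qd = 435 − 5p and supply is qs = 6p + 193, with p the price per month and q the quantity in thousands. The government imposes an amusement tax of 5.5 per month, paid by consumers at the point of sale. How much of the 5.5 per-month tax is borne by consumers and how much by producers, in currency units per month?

Consumers bear 3 per month; producers bear 2.5 per month.

Before the tax: set 435 − 5p = 6p + 193 → p* = 22, q* = 325.
With the tax collected from consumers, demand (in seller-price terms) shifts: qd = 435 − 5(p + 5.5).
Solving gives q = 310 with consumers paying 25 and producers receiving 19.5 (the 5.5 wedge).
Burden on consumers: 3; on producers: 2.5. (They sum to 5.5.)
The less price-elastic side of the market bears the larger share of a per-unit tax.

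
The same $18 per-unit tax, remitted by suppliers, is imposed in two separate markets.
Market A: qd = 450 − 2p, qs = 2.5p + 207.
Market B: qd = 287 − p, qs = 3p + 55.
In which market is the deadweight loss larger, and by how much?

Market A: pre-tax p* = $54, q* = 342; post-tax q = 322; deadweight loss = $180.
Market B: pre-tax p* = $58, q* = 229; post-tax q = 215.5; deadweight loss = $121.5.
Difference: $180 vs $121.5 → market A is larger by $58.5.

Market A, by $58.5.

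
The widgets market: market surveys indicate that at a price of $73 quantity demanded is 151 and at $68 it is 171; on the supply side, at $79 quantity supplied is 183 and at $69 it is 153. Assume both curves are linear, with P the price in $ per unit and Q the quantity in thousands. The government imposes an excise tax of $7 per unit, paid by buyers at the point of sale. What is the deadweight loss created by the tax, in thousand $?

Deadweight loss = $42 thousand.

Demand slope: (171 − 151)/(68 − 73) = -4, so Qd = 443 − 4P.
Supply slope: (153 − 183)/(69 − 79) = 3, so Qs = 3P − 54.
Before the tax: set 443 − 4P = 3P − 54 → P* = $71, Q* = 159.
With the tax collected from buyers, demand (in seller-price terms) shifts: Qd = 443 − 4(P + 7).
Solving gives Q = 147 with buyers paying $74 and producers receiving $67 (the $7 wedge).
Quantity falls by |ΔQ| = |159 − 147| = 12.
DWL = ½ · t · |ΔQ| = ½ · 7 · 12 = $42.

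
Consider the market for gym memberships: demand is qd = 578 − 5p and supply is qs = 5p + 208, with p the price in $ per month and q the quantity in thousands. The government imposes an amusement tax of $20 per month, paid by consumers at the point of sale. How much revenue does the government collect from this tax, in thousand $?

Without the tax, 578 − 5p = 5p + 208 gives 10p = 370, so p* = $37 and q* = 393.
With the tax collected from consumers, demand (in seller-price terms) shifts: qd = 578 − 5(p + 20).
New equilibrium: consumers pay $47, suppliers receive $27, q = 343. (Wedge: pb − ps = 20.)
Revenue = t · Q = 20 · 343 = $6860.

Tax revenue = $6860 thousand.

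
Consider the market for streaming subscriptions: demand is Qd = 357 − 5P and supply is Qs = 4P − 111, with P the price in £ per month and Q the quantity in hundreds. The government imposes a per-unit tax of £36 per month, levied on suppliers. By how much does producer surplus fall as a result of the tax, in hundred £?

Producer surplus falls by £1140 hundred.

Before the tax: set 357 − 5P = 4P − 111 → P* = £52, Q* = 97.
With the tax collected from suppliers, supply shifts: Qs = 4(P − 36) − 111.
New equilibrium: buyers pay £68, suppliers receive £32, Q = 17. (Wedge: Pb − Ps = 36.)
ΔPS is the trapezoid between Q = 17 and Q = 97 of height £20: ½ · (97 + 17) · 20 = £1140.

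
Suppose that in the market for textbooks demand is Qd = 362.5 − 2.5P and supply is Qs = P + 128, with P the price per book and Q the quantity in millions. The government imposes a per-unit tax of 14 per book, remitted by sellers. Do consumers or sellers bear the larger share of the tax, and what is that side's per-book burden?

Sellers bear the larger share: 10 per book.

Before the tax: set 362.5 − 2.5P = P + 128 → P* = 67, Q* = 195.
With the tax collected from sellers, supply shifts: Qs = (P − 14) + 128.
Solving gives Q = 185 with consumers paying 71 and sellers receiving 57 (the 14 wedge).
Per-book burden: consumers 4, sellers 10.
Sellers take the larger share because supply is less price-elastic here (demand slope 2.5 vs supply slope 1).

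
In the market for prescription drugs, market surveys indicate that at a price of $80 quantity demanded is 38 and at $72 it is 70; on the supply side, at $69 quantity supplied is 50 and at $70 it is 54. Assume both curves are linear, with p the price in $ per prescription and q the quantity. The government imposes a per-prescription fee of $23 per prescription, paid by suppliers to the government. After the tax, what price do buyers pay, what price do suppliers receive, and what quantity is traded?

Demand slope: (70 − 38)/(72 − 80) = -4, so qd = 358 − 4p.
Supply slope: (54 − 50)/(70 − 69) = 4, so qs = 4p − 226.
Before the tax: set 358 − 4p = 4p − 226 → p* = $73, q* = 66.
With the tax collected from suppliers, supply shifts: qs = 4(p − 23) − 226.
Solving gives q = 20 with buyers paying $84.5 and suppliers receiving $61.5 (the $23 wedge).

Buyers pay $84.5; suppliers receive $61.5; quantity = 20.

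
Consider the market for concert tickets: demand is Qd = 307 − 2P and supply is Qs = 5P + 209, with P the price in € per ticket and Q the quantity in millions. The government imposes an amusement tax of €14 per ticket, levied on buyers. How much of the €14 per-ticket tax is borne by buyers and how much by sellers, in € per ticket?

Buyers bear €10 per ticket; sellers bear €4 per ticket.

Without the tax, 307 − 2P = 5P + 209 gives 7P = 98, so P* = €14 and Q* = 279.
With the tax collected from buyers, demand (in seller-price terms) shifts: Qd = 307 − 2(P + 14).
New equilibrium: buyers pay €24, sellers receive €10, Q = 259. (Wedge: Pb − Ps = 14.)
Burden on buyers: €10; on sellers: €4. (They sum to €14.)
The less price-elastic side of the market bears the larger share of a per-unit tax.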